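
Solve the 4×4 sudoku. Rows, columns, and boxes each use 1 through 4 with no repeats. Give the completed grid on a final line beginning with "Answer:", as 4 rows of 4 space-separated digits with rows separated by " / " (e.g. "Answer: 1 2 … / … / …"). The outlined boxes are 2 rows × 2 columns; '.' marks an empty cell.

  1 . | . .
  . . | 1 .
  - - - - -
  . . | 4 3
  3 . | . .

Step 1. [r2c1∈{2,4}] r2c1 is the only open cell in col 1 admitting 4, so r2c1=4.
Step 2. [r2c4∈{2}] r2c4 is down to just 2, so r2c4=2.
Step 3. [r1c2∈{2,3}] row 1 places 2 nowhere but r1c2, so r1c2=2.
Step 4. [r4c4∈{1}] r4c4 has the single candidate 1, so r4c4=1.
Step 5. [r1c3∈{3}] only 3 remains possible at r1c3 ⇒ r1c3=3.
Step 6. [r3c2∈{1}] r3c2 is down to just 1, so r3c2=1.
Step 7. [r1c4∈{4}] r1c4 has the single candidate 4 ⇒ r1c4=4.
Step 8. [r4c3∈{2}] nothing but 2 survives at r4c3, so r4c3=2.
Step 9. [r4c2∈{4}] r4c2's peers cover all but 4 ⇒ r4c2=4.
Step 10. [r2c2∈{3}] r2c2 has the single candidate 3, so r2c2=3.
Step 11. [r3c1∈{2}] r3c1 is down to just 2. So r3c1=2.

Answer: 1 2 3 4 / 4 3 1 2 / 2 1 4 3 / 3 4 2 1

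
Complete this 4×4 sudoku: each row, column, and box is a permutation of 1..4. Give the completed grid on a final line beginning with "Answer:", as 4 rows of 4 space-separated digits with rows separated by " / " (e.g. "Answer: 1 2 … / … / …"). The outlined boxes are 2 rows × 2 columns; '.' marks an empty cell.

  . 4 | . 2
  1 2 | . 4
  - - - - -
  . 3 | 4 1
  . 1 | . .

Step 1. [r2c3∈{3}] r2c3 has the single candidate 3. So r2c3=3.
Step 2. [r3c1∈{2}] r3c1 has the single candidate 2 ⇒ r3c1=2.
Step 3. [r4c4∈{3}] r4c4 has the single candidate 3. So r4c4=3.
Step 4. [r1c3∈{1}] r1c3 has the single candidate 1. So r1c3=1.
Step 5. [r1c1∈{3}] r1c1 has the single candidate 3 ⇒ r1c1=3.
Step 6. [r4c1∈{4}] nothing but 4 survives at r4c1. So r4c1=4.
Step 7. [r4c3∈{2}] r4c3's peers cover all but 2. So r4c3=2.

Answer: 3 4 1 2 / 1 2 3 4 / 2 3 4 1 / 4 1 2 3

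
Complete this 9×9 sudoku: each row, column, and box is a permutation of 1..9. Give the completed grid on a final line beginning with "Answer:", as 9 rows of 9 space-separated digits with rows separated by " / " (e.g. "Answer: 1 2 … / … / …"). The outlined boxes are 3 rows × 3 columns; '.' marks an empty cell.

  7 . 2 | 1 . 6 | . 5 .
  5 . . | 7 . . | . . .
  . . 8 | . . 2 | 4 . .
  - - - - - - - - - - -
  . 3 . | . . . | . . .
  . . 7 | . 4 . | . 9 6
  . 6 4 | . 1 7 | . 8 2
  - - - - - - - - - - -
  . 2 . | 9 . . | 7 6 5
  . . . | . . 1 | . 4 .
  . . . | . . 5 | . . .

Step 1. [r9c4∈{2,3,4,6,8}] in col 4, 4 fits only at r9c4. So r9c4=4.
Step 2. [r3c1∈{1,3,6,9}] r3c1 is the only open cell in row 3 admitting 6, so r3c1=6.
Step 3. [r2c3∈{1,3,9}] box 1 places 3 nowhere but r2c3, so r2c3=3.
Step 4. [r7c3∈{1}] r7c3's peers cover all but 1 ⇒ r7c3=1.
Step 5. [r6c1∈{9}] r6c1 is down to just 9. So r6c1=9.
Step 6. [r4c3∈{5}] r4c3 is down to just 5. So r4c3=5.
Step 7. [r4c7∈{1}] r4c7 has the single candidate 1 ⇒ r4c7=1.
Step 8. [r5c1∈{1,2,8}] 1 has one home in col 1: r5c1 ⇒ r5c1=1.
Step 9. [r5c4∈{2,3,5,8}] row 5 places 2 nowhere but r5c4. So r5c4=2.
Step 10. [r5c2∈{8}] r5c2's peers cover all but 8, so r5c2=8.
Step 11. [r2c6∈{4,8,9}] in col 6, 4 fits only at r2c6. So r2c6=4.
Step 12. [r3c5∈{3,5,9}] 5 has one home in col 5: r3c5. So r3c5=5.
Step 13. [r3c4∈{3}] only 3 remains possible at r3c4. So r3c4=3.
Step 14. [r9c8∈{1,2,3}] across col 8, 3 lands solely at r9c8. So r9c8=3.
Step 15. [r9c1∈{8}] only 8 remains possible at r9c1. So r9c1=8.
Step 16. [r6c7∈{3,5}] 3 has one home in row 6: r6c7. So r6c7=3.
Step 17. [r2c7∈{2,6,8,9}] r2c7 is the only open cell in row 2 admitting 6, so r2c7=6.
Step 18. [r9c9∈{1,9}] in row 9, 1 fits only at r9c9. So r9c9=1.
Step 19. [r8c2∈{5,7,9}] row 8 places 5 nowhere but r8c2, so r8c2=5.
Step 20. [r8c5∈{2,3,6,7,8}] r8c5 is the only open cell in row 8 admitting 7. So r8c5=7.
Step 21. [r8c7∈{2,8,9}] r8c7 is the only open cell in row 8 admitting 2. So r8c7=2.
Step 22. [r9c7∈{9}] r9c7 has the single candidate 9. So r9c7=9.
Step 23. [r1c7∈{8}] r1c7 has the single candidate 8 ⇒ r1c7=8.
Step 24. [r1c5∈{9}] r1c5 is down to just 9, so r1c5=9.
Step 25. [r7c5∈{3,8}] col 5 places 3 nowhere but r7c5, so r7c5=3.
Step 26. [r4c8∈{7}] r4c8 is down to just 7. So r4c8=7.
Step 27. [r9c3∈{6}] nothing but 6 survives at r9c3. So r9c3=6.
Step 28. [r8c4∈{6,8}] in row 8, 6 fits only at r8c4 ⇒ r8c4=6.
Step 29. [r3c8∈{1}] r3c8 has the single candidate 1. So r3c8=1.
Step 30. [r3c2∈{9}] nothing but 9 survives at r3c2. So r3c2=9.
Step 31. [r4c4∈{8}] r4c4 is down to just 8, so r4c4=8.
Step 32. [r4c9∈{4}] r4c9 is down to just 4, so r4c9=4.
Step 33. [r9c5∈{2}] r9c5's peers cover all but 2. So r9c5=2.
Step 34. [r6c4∈{5}] r6c4 has the single candidate 5 ⇒ r6c4=5.
Step 35. [r4c1∈{2}] only 2 remains possible at r4c1, so r4c1=2.
Step 36. [r5c7∈{5}] nothing but 5 survives at r5c7 ⇒ r5c7=5.
Step 37. [r5c6∈{3}] r5c6's peers cover all but 3 ⇒ r5c6=3.
Step 38. [r3c9∈{7}] only 7 remains possible at r3c9, so r3c9=7.
Step 39. [r2c9∈{9}] r2c9 is down to just 9, so r2c9=9.
Step 40. [r7c1∈{4}] only 4 remains possible at r7c1, so r7c1=4.
Step 41. [r2c8∈{2}] nothing but 2 survives at r2c8, so r2c8=2.
Step 42. [r1c9∈{3}] only 3 remains possible at r1c9, so r1c9=3.
Step 43. [r4c6∈{9}] r4c6's peers cover all but 9, so r4c6=9.
Step 44. [r8c3∈{9}] r8c3 is down to just 9. So r8c3=9.
Step 45. [r9c2∈{7}] r9c2's peers cover all but 7 ⇒ r9c2=7.
Step 46. [r1c2∈{4}] r1c2's peers cover all but 4, so r1c2=4.
Step 47. [r2c5∈{8}] r2c5's peers cover all but 8 ⇒ r2c5=8.
Step 48. [r8c1∈{3}] r8c1's peers cover all but 3 ⇒ r8c1=3.
Step 49. [r2c2∈{1}] r2c2 is down to just 1. So r2c2=1.
Step 50. [r8c9∈{8}] r8c9 is down to just 8, so r8c9=8.
Step 51. [r4c5∈{6}] only 6 remains possible at r4c5 ⇒ r4c5=6.
Step 52. [r7c6∈{8}] r7c6 has the single candidate 8. So r7c6=8.

Answer: 7 4 2 1 9 6 8 5 3 / 5 1 3 7 8 4 6 2 9 / 6 9 8 3 5 2 4 1 7 / 2 3 5 8 6 9 1 7 4 / 1 8 7 2 4 3 5 9 6 / 9 6 4 5 1 7 3 8 2 / 4 2 1 9 3 8 7 6 5 / 3 5 9 6 7 1 2 4 8 / 8 7 6 4 2 5 9 3 1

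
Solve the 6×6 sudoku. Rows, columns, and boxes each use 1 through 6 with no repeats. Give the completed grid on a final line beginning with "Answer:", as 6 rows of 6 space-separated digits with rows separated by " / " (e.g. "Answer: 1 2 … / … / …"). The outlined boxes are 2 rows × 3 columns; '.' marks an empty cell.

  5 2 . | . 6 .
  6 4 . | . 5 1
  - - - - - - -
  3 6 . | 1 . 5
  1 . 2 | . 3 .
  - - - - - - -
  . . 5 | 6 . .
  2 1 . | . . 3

Step 1. [r6c5∈{4}] r6c5's peers cover all but 4. So r6c5=4.
Step 2. [r1c6∈{4}] r1c6 is down to just 4. So r1c6=4.
Step 3. [r1c4∈{3}] r1c4 has the single candidate 3. So r1c4=3.
Step 4. [r5c6∈{2}] r5c6 is down to just 2, so r5c6=2.
Step 5. [r6c4∈{5}] only 5 remains possible at r6c4, so r6c4=5.
Step 6. [r3c5∈{2}] only 2 remains possible at r3c5, so r3c5=2.
Step 7. [r2c4∈{2}] only 2 remains possible at r2c4 ⇒ r2c4=2.
Step 8. [r4c6∈{6}] nothing but 6 survives at r4c6. So r4c6=6.
Step 9. [r5c2∈{3}] r5c2 has the single candidate 3. So r5c2=3.
Step 10. [r3c3∈{4}] r3c3's peers cover all but 4. So r3c3=4.
Step 11. [r4c4∈{4}] r4c4 is down to just 4. So r4c4=4.
Step 12. [r4c2∈{5}] r4c2 has the single candidate 5. So r4c2=5.
Step 13. [r5c1∈{4}] nothing but 4 survives at r5c1 ⇒ r5c1=4.
Step 14. [r1c3∈{1}] r1c3's peers cover all but 1, so r1c3=1.
Step 15. [r5c5∈{1}] nothing but 1 survives at r5c5. So r5c5=1.
Step 16. [r6c3∈{6}] r6c3's peers cover all but 6. So r6c3=6.
Step 17. [r2c3∈{3}] nothing but 3 survives at r2c3 ⇒ r2c3=3.

Answer: 5 2 1 3 6 4 / 6 4 3 2 5 1 / 3 6 4 1 2 5 / 1 5 2 4 3 6 / 4 3 5 6 1 2 / 2 1 6 5 4 3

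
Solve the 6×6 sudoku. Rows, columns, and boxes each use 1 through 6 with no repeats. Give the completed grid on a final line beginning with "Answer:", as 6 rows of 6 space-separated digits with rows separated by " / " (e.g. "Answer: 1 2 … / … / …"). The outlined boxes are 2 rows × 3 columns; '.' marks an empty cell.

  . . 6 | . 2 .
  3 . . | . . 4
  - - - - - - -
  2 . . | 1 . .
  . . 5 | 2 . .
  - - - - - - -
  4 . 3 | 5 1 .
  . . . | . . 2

Step 1. [r5c6∈{6}] r5c6 has the single candidate 6, so r5c6=6.
Step 2. [r4c6∈{3}] r4c6 is down to just 3, so r4c6=3.
Step 3. [r1c2∈{1,4,5}] row 1 places 4 nowhere but r1c2 ⇒ r1c2=4.
Step 4. [r4c5∈{4,6}] row 4 places 4 nowhere but r4c5 ⇒ r4c5=4.
Step 5. [r3c5∈{5,6}] in box 4, 6 fits only at r3c5 ⇒ r3c5=6.
Step 6. [r6c3∈{1}] r6c3 has the single candidate 1 ⇒ r6c3=1.
Step 7. [r2c2∈{1,2,5}] across row 2, 1 lands solely at r2c2. So r2c2=1.
Step 8. [r1c1∈{5}] r1c1 has the single candidate 5 ⇒ r1c1=5.
Step 9. [r4c2∈{6}] r4c2's peers cover all but 6. So r4c2=6.
Step 10. [r1c4∈{3}] only 3 remains possible at r1c4, so r1c4=3.
Step 11. [r3c3∈{4}] r3c3 is down to just 4 ⇒ r3c3=4.
Step 12. [r5c2∈{2}] r5c2's peers cover all but 2, so r5c2=2.
Step 13. [r2c4∈{6}] only 6 remains possible at r2c4. So r2c4=6.
Step 14. [r6c2∈{5}] r6c2 is down to just 5 ⇒ r6c2=5.
Step 15. [r3c6∈{5}] nothing but 5 survives at r3c6 ⇒ r3c6=5.
Step 16. [r3c2∈{3}] r3c2's peers cover all but 3. So r3c2=3.
Step 17. [r6c1∈{6}] r6c1 is down to just 6, so r6c1=6.
Step 18. [r2c3∈{2}] r2c3 is down to just 2. So r2c3=2.
Step 19. [r1c6∈{1}] r1c6 has the single candidate 1 ⇒ r1c6=1.
Step 20. [r6c5∈{3}] nothing but 3 survives at r6c5, so r6c5=3.
Step 21. [r4c1∈{1}] r4c1's peers cover all but 1. So r4c1=1.
Step 22. [r2c5∈{5}] r2c5 is down to just 5, so r2c5=5.
Step 23. [r6c4∈{4}] r6c4 has the single candidate 4 ⇒ r6c4=4.

Answer: 5 4 6 3 2 1 / 3 1 2 6 5 4 / 2 3 4 1 6 5 / 1 6 5 2 4 3 / 4 2 3 5 1 6 / 6 5 1 4 3 2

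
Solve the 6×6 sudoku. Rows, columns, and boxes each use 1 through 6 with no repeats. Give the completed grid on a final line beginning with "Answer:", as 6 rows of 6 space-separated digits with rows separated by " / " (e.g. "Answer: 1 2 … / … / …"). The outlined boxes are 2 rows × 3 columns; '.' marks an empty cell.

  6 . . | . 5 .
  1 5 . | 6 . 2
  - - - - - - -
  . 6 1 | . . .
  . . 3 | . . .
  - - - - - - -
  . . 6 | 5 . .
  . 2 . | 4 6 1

Step 1. [r4c2∈{4}] r4c2 has the single candidate 4. So r4c2=4.
Step 2. [r2c5∈{3,4}] in row 2, 3 fits only at r2c5 ⇒ r2c5=3.
Step 3. [r6c1∈{3,5}] 3 has one home in row 6: r6c1. So r6c1=3.
Step 4. [r1c6∈{4}] nothing but 4 survives at r1c6 ⇒ r1c6=4.
Step 5. [r5c5∈{2}] r5c5 has the single candidate 2 ⇒ r5c5=2.
Step 6. [r3c4∈{2,3}] in col 4, 3 fits only at r3c4. So r3c4=3.
Step 7. [r3c6∈{5}] r3c6 has the single candidate 5 ⇒ r3c6=5.
Step 8. [r4c4∈{1,2}] r4c4 is the only open cell in col 4 admitting 2. So r4c4=2.
Step 9. [r4c6∈{6}] r4c6's peers cover all but 6, so r4c6=6.
Step 10. [r4c1∈{5}] r4c1 has the single candidate 5, so r4c1=5.
Step 11. [r5c6∈{3}] only 3 remains possible at r5c6. So r5c6=3.
Step 12. [r1c3∈{2}] nothing but 2 survives at r1c3, so r1c3=2.
Step 13. [r3c1∈{2}] r3c1's peers cover all but 2, so r3c1=2.
Step 14. [r6c3∈{5}] r6c3 is down to just 5. So r6c3=5.
Step 15. [r5c2∈{1}] nothing but 1 survives at r5c2 ⇒ r5c2=1.
Step 16. [r4c5∈{1}] nothing but 1 survives at r4c5. So r4c5=1.
Step 17. [r5c1∈{4}] r5c1 is down to just 4, so r5c1=4.
Step 18. [r1c4∈{1}] only 1 remains possible at r1c4 ⇒ r1c4=1.
Step 19. [r2c3∈{4}] r2c3 has the single candidate 4, so r2c3=4.
Step 20. [r1c2∈{3}] nothing but 3 survives at r1c2. So r1c2=3.
Step 21. [r3c5∈{4}] only 4 remains possible at r3c5, so r3c5=4.

Answer: 6 3 2 1 5 4 / 1 5 4 6 3 2 / 2 6 1 3 4 5 / 5 4 3 2 1 6 / 4 1 6 5 2 3 / 3 2 5 4 6 1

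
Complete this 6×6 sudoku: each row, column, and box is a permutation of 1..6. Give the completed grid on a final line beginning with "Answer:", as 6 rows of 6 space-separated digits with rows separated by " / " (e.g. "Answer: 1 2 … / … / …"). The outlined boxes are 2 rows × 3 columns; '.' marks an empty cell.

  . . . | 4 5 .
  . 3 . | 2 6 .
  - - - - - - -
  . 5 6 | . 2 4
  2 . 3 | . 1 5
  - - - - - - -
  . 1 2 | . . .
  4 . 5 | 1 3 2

Step 1. [r1c3∈{1}] only 1 remains possible at r1c3, so r1c3=1.
Step 2. [r1c1∈{6}] r1c1 has the single candidate 6 ⇒ r1c1=6.
Step 3. [r5c4∈{5,6}] in row 5, 5 fits only at r5c4, so r5c4=5.
Step 4. [r2c3∈{4}] nothing but 4 survives at r2c3, so r2c3=4.
Step 5. [r3c1∈{1}] only 1 remains possible at r3c1. So r3c1=1.
Step 6. [r5c6∈{6}] r5c6's peers cover all but 6. So r5c6=6.
Step 7. [r5c1∈{3}] nothing but 3 survives at r5c1, so r5c1=3.
Step 8. [r5c5∈{4}] only 4 remains possible at r5c5. So r5c5=4.
Step 9. [r4c4∈{6}] only 6 remains possible at r4c4, so r4c4=6.
Step 10. [r2c1∈{5}] r2c1 is down to just 5. So r2c1=5.
Step 11. [r1c2∈{2}] only 2 remains possible at r1c2. So r1c2=2.
Step 12. [r2c6∈{1}] only 1 remains possible at r2c6, so r2c6=1.
Step 13. [r1c6∈{3}] r1c6 has the single candidate 3. So r1c6=3.
Step 14. [r6c2∈{6}] nothing but 6 survives at r6c2, so r6c2=6.
Step 15. [r4c2∈{4}] r4c2's peers cover all but 4 ⇒ r4c2=4.
Step 16. [r3c4∈{3}] nothing but 3 survives at r3c4, so r3c4=3.

Answer: 6 2 1 4 5 3 / 5 3 4 2 6 1 / 1 5 6 3 2 4 / 2 4 3 6 1 5 / 3 1 2 5 4 6 / 4 6 5 1 3 2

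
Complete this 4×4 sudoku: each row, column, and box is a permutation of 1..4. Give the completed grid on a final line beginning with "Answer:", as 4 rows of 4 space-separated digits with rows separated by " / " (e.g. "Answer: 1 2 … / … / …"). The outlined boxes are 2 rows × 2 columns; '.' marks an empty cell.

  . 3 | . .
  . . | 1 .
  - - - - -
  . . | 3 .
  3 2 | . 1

Step 1. [r2c2∈{4}] r2c2 has the single candidate 4 ⇒ r2c2=4.
Step 2. [r1c3∈{2,4}] in col 3, 2 fits only at r1c3. So r1c3=2.
Step 3. [r3c1∈{1,4}] in col 1, 4 fits only at r3c1 ⇒ r3c1=4.
Step 4. [r3c2∈{1}] r3c2 has the single candidate 1. So r3c2=1.
Step 5. [r2c4∈{3}] only 3 remains possible at r2c4, so r2c4=3.
Step 6. [r3c4∈{2}] r3c4 has the single candidate 2. So r3c4=2.
Step 7. [r1c1∈{1}] r1c1 is down to just 1, so r1c1=1.
Step 8. [r1c4∈{4}] r1c4 has the single candidate 4. So r1c4=4.
Step 9. [r4c3∈{4}] r4c3's peers cover all but 4, so r4c3=4.
Step 10. [r2c1∈{2}] r2c1's peers cover all but 2. So r2c1=2.

Answer: 1 3 2 4 / 2 4 1 3 / 4 1 3 2 / 3 2 4 1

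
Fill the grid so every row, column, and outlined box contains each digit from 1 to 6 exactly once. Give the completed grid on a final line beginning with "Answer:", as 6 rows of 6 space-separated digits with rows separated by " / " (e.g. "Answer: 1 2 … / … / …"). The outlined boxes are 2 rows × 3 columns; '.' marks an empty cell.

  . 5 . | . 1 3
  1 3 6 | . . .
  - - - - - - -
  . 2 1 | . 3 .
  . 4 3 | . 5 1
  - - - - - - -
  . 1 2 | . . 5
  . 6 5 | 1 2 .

Step 1. [r6c6∈{4}] r6c6 is down to just 4, so r6c6=4.
Step 2. [r1c4∈{2,4,6}] 6 has one home in row 1: r1c4. So r1c4=6.
Step 3. [r2c4∈{2,4,5}] 5 has one home in row 2: r2c4 ⇒ r2c4=5.
Step 4. [r5c1∈{3,4}] across row 5, 4 lands solely at r5c1. So r5c1=4.
Step 5. [r3c1∈{5,6}] 5 has one home in row 3: r3c1. So r3c1=5.
Step 6. [r1c3∈{4}] r1c3 has the single candidate 4 ⇒ r1c3=4.
Step 7. [r4c4∈{2}] r4c4 is down to just 2, so r4c4=2.
Step 8. [r1c1∈{2}] nothing but 2 survives at r1c1. So r1c1=2.
Step 9. [r5c4∈{3}] r5c4 is down to just 3. So r5c4=3.
Step 10. [r3c4∈{4}] only 4 remains possible at r3c4, so r3c4=4.
Step 11. [r6c1∈{3}] nothing but 3 survives at r6c1. So r6c1=3.
Step 12. [r5c5∈{6}] nothing but 6 survives at r5c5. So r5c5=6.
Step 13. [r3c6∈{6}] nothing but 6 survives at r3c6. So r3c6=6.
Step 14. [r2c5∈{4}] only 4 remains possible at r2c5 ⇒ r2c5=4.
Step 15. [r4c1∈{6}] only 6 remains possible at r4c1. So r4c1=6.
Step 16. [r2c6∈{2}] r2c6 is down to just 2 ⇒ r2c6=2.

Answer: 2 5 4 6 1 3 / 1 3 6 5 4 2 / 5 2 1 4 3 6 / 6 4 3 2 5 1 / 4 1 2 3 6 5 / 3 6 5 1 2 4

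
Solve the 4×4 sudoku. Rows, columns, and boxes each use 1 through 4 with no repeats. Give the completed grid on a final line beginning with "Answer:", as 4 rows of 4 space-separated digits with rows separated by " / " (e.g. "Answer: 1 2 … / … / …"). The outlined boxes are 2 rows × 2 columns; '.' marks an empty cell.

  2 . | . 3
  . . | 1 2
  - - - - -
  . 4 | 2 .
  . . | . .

Step 1. [r3c1∈{1,3}] in row 3, 3 fits only at r3c1. So r3c1=3.
Step 2. [r4c4∈{1,4}] col 4 places 4 nowhere but r4c4 ⇒ r4c4=4.
Step 3. [r4c1∈{1}] r4c1 is down to just 1, so r4c1=1.
Step 4. [r2c2∈{3}] only 3 remains possible at r2c2, so r2c2=3.
Step 5. [r1c3∈{4}] r1c3 is down to just 4. So r1c3=4.
Step 6. [r3c4∈{1}] r3c4 has the single candidate 1. So r3c4=1.
Step 7. [r2c1∈{4}] r2c1 is down to just 4 ⇒ r2c1=4.
Step 8. [r4c3∈{3}] r4c3 is down to just 3. So r4c3=3.
Step 9. [r1c2∈{1}] r1c2 is down to just 1, so r1c2=1.
Step 10. [r4c2∈{2}] r4c2 is down to just 2. So r4c2=2.

Answer: 2 1 4 3 / 4 3 1 2 / 3 4 2 1 / 1 2 3 4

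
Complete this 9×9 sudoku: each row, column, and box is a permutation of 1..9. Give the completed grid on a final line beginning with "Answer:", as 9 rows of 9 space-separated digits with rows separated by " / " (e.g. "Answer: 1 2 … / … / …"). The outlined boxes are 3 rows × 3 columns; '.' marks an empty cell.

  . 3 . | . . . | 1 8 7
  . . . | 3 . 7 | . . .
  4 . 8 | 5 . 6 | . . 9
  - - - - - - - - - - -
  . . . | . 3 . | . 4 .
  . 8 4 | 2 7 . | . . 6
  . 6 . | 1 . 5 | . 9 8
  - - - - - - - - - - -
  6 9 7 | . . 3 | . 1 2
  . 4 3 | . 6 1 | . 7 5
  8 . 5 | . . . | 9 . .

Step 1. [r6c3∈{2}] r6c3 is down to just 2 ⇒ r6c3=2.
Step 2. [r5c1∈{1,3,5,9}] row 5 places 1 nowhere but r5c1 ⇒ r5c1=1.
Step 3. [r2c5∈{1,2,4,8,9}] across row 2, 8 lands solely at r2c5, so r2c5=8.
Step 4. [r1c5∈{2,4,9}] 9 has one home in col 5: r1c5, so r1c5=9.
Step 5. [r2c7∈{2,4,5,6}] col 7 places 6 nowhere but r2c7, so r2c7=6.
Step 6. [r4c3∈{9}] only 9 remains possible at r4c3. So r4c3=9.
Step 7. [r7c7∈{4,8}] 4 has one home in col 7: r7c7. So r7c7=4.
Step 8. [r2c8∈{2,5}] 5 has one home in box 3: r2c8, so r2c8=5.
Step 9. [r3c8∈{2,3}] col 8 places 2 nowhere but r3c8 ⇒ r3c8=2.
Step 10. [r8c1∈{2}] only 2 remains possible at r8c1 ⇒ r8c1=2.
Step 11. [r4c2∈{5,7}] in col 2, 5 fits only at r4c2. So r4c2=5.
Step 12. [r5c8∈{3}] r5c8 is down to just 3 ⇒ r5c8=3.
Step 13. [r6c7∈{7}] r6c7 has the single candidate 7 ⇒ r6c7=7.
Step 14. [r1c4∈{4}] r1c4 is down to just 4, so r1c4=4.
Step 15. [r9c6∈{2,4}] col 6 places 4 nowhere but r9c6 ⇒ r9c6=4.
Step 16. [r7c4∈{8}] r7c4 is down to just 8, so r7c4=8.
Step 17. [r2c3∈{1}] nothing but 1 survives at r2c3 ⇒ r2c3=1.
Step 18. [r2c2∈{2}] r2c2 is down to just 2, so r2c2=2.
Step 19. [r6c1∈{3}] r6c1 has the single candidate 3. So r6c1=3.
Step 20. [r4c6∈{8}] r4c6's peers cover all but 8. So r4c6=8.
Step 21. [r2c1∈{9}] r2c1 is down to just 9 ⇒ r2c1=9.
Step 22. [r4c1∈{7}] r4c1 has the single candidate 7 ⇒ r4c1=7.
Step 23. [r9c8∈{6}] r9c8 is down to just 6, so r9c8=6.
Step 24. [r4c9∈{1}] nothing but 1 survives at r4c9, so r4c9=1.
Step 25. [r9c5∈{2}] only 2 remains possible at r9c5. So r9c5=2.
Step 26. [r1c3∈{6}] r1c3 is down to just 6. So r1c3=6.
Step 27. [r3c7∈{3}] r3c7 is down to just 3. So r3c7=3.
Step 28. [r8c7∈{8}] r8c7 is down to just 8 ⇒ r8c7=8.
Step 29. [r8c4∈{9}] only 9 remains possible at r8c4, so r8c4=9.
Step 30. [r7c5∈{5}] r7c5 is down to just 5, so r7c5=5.
Step 31. [r9c4∈{7}] r9c4 has the single candidate 7. So r9c4=7.
Step 32. [r5c7∈{5}] r5c7's peers cover all but 5, so r5c7=5.
Step 33. [r5c6∈{9}] r5c6 has the single candidate 9. So r5c6=9.
Step 34. [r4c4∈{6}] r4c4 is down to just 6, so r4c4=6.
Step 35. [r1c6∈{2}] nothing but 2 survives at r1c6 ⇒ r1c6=2.
Step 36. [r2c9∈{4}] only 4 remains possible at r2c9. So r2c9=4.
Step 37. [r9c9∈{3}] only 3 remains possible at r9c9 ⇒ r9c9=3.
Step 38. [r4c7∈{2}] nothing but 2 survives at r4c7. So r4c7=2.
Step 39. [r1c1∈{5}] only 5 remains possible at r1c1, so r1c1=5.
Step 40. [r6c5∈{4}] nothing but 4 survives at r6c5, so r6c5=4.
Step 41. [r3c5∈{1}] nothing but 1 survives at r3c5 ⇒ r3c5=1.
Step 42. [r9c2∈{1}] r9c2 has the single candidate 1 ⇒ r9c2=1.
Step 43. [r3c2∈{7}] r3c2's peers cover all but 7, so r3c2=7.

Answer: 5 3 6 4 9 2 1 8 7 / 9 2 1 3 8 7 6 5 4 / 4 7 8 5 1 6 3 2 9 / 7 5 9 6 3 8 2 4 1 / 1 8 4 2 7 9 5 3 6 / 3 6 2 1 4 5 7 9 8 / 6 9 7 8 5 3 4 1 2 / 2 4 3 9 6 1 8 7 5 / 8 1 5 7 2 4 9 6 3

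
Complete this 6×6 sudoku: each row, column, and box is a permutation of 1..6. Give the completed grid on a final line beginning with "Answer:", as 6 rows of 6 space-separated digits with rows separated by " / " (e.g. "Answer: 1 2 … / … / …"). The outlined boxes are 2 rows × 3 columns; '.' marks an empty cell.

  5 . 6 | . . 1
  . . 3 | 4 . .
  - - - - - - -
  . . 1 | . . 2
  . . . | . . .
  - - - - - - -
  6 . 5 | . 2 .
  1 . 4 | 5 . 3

Step 1. [r4c5∈{1,3,4,5,6}] 1 has one home in col 5: r4c5, so r4c5=1.
Step 2. [r3c5∈{3,4,5,6}] r3c5 is the only open cell in col 5 admitting 4 ⇒ r3c5=4.
Step 3. [r3c1∈{3}] r3c1's peers cover all but 3. So r3c1=3.
Step 4. [r3c4∈{6}] r3c4 has the single candidate 6 ⇒ r3c4=6.
Step 5. [r6c2∈{2}] nothing but 2 survives at r6c2. So r6c2=2.
Step 6. [r4c1∈{2,4}] in col 1, 4 fits only at r4c1 ⇒ r4c1=4.
Step 7. [r2c5∈{5,6}] col 5 places 5 nowhere but r2c5 ⇒ r2c5=5.
Step 8. [r1c4∈{2,3}] r1c4 is the only open cell in row 1 admitting 2, so r1c4=2.
Step 9. [r3c2∈{5}] nothing but 5 survives at r3c2. So r3c2=5.
Step 10. [r4c3∈{2}] only 2 remains possible at r4c3 ⇒ r4c3=2.
Step 11. [r2c2∈{1}] r2c2's peers cover all but 1 ⇒ r2c2=1.
Step 12. [r1c2∈{4}] r1c2 is down to just 4, so r1c2=4.
Step 13. [r1c5∈{3}] only 3 remains possible at r1c5. So r1c5=3.
Step 14. [r5c2∈{3}] r5c2 has the single candidate 3, so r5c2=3.
Step 15. [r2c1∈{2}] nothing but 2 survives at r2c1, so r2c1=2.
Step 16. [r5c6∈{4}] r5c6 is down to just 4, so r5c6=4.
Step 17. [r2c6∈{6}] r2c6's peers cover all but 6. So r2c6=6.
Step 18. [r5c4∈{1}] r5c4's peers cover all but 1. So r5c4=1.
Step 19. [r4c4∈{3}] r4c4's peers cover all but 3, so r4c4=3.
Step 20. [r4c6∈{5}] nothing but 5 survives at r4c6, so r4c6=5.
Step 21. [r4c2∈{6}] only 6 remains possible at r4c2, so r4c2=6.
Step 22. [r6c5∈{6}] only 6 remains possible at r6c5. So r6c5=6.

Answer: 5 4 6 2 3 1 / 2 1 3 4 5 6 / 3 5 1 6 4 2 / 4 6 2 3 1 5 / 6 3 5 1 2 4 / 1 2 4 5 6 3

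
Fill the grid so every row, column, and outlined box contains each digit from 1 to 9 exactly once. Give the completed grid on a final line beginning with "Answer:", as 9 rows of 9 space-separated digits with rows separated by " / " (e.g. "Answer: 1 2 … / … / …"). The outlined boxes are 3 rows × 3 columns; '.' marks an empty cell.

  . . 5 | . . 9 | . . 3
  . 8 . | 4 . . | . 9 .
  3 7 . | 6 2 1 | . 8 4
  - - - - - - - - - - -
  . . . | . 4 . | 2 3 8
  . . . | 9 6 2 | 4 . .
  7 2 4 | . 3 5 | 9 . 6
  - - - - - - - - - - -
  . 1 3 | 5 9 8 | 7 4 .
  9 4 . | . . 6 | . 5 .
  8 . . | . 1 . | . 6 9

Step 1. [r8c5∈{7}] only 7 remains possible at r8c5 ⇒ r8c5=7.
Step 2. [r8c3∈{2}] r8c3 has the single candidate 2. So r8c3=2.
Step 3. [r1c2∈{6}] r1c2's peers cover all but 6. So r1c2=6.
Step 4. [r2c3∈{1}] nothing but 1 survives at r2c3 ⇒ r2c3=1.
Step 5. [r5c9∈{1,5,7}] box 6 places 5 nowhere but r5c9, so r5c9=5.
Step 6. [r1c8∈{1,2,7}] 2 has one home in col 8: r1c8 ⇒ r1c8=2.
Step 7. [r4c1∈{1,5,6}] in col 1, 5 fits only at r4c1. So r4c1=5.
Step 8. [r8c4∈{3}] r8c4 has the single candidate 3, so r8c4=3.
Step 9. [r1c4∈{7,8}] 7 has one home in row 1: r1c4. So r1c4=7.
Step 10. [r6c8∈{1}] r6c8 has the single candidate 1. So r6c8=1.
Step 11. [r4c3∈{6,9}] across row 4, 6 lands solely at r4c3, so r4c3=6.
Step 12. [r8c7∈{1,8}] row 8 places 8 nowhere but r8c7. So r8c7=8.
Step 13. [r2c7∈{5,6}] r2c7 is the only open cell in row 2 admitting 6. So r2c7=6.
Step 14. [r9c6∈{4}] only 4 remains possible at r9c6 ⇒ r9c6=4.
Step 15. [r4c6∈{7}] nothing but 7 survives at r4c6, so r4c6=7.
Step 16. [r1c1∈{4}] r1c1 is down to just 4, so r1c1=4.
Step 17. [r2c6∈{3}] nothing but 3 survives at r2c6, so r2c6=3.
Step 18. [r1c7∈{1}] only 1 remains possible at r1c7, so r1c7=1.
Step 19. [r9c3∈{7}] r9c3 has the single candidate 7 ⇒ r9c3=7.
Step 20. [r7c1∈{6}] r7c1's peers cover all but 6, so r7c1=6.
Step 21. [r4c4∈{1}] r4c4 is down to just 1, so r4c4=1.
Step 22. [r9c2∈{5}] only 5 remains possible at r9c2 ⇒ r9c2=5.
Step 23. [r4c2∈{9}] only 9 remains possible at r4c2, so r4c2=9.
Step 24. [r5c3∈{8}] r5c3 is down to just 8 ⇒ r5c3=8.
Step 25. [r5c2∈{3}] nothing but 3 survives at r5c2 ⇒ r5c2=3.
Step 26. [r8c9∈{1}] only 1 remains possible at r8c9. So r8c9=1.
Step 27. [r3c3∈{9}] nothing but 9 survives at r3c3. So r3c3=9.
Step 28. [r5c8∈{7}] only 7 remains possible at r5c8 ⇒ r5c8=7.
Step 29. [r6c4∈{8}] r6c4 has the single candidate 8 ⇒ r6c4=8.
Step 30. [r7c9∈{2}] nothing but 2 survives at r7c9. So r7c9=2.
Step 31. [r2c5∈{5}] nothing but 5 survives at r2c5, so r2c5=5.
Step 32. [r9c4∈{2}] r9c4 is down to just 2 ⇒ r9c4=2.
Step 33. [r5c1∈{1}] only 1 remains possible at r5c1. So r5c1=1.
Step 34. [r9c7∈{3}] r9c7's peers cover all but 3, so r9c7=3.
Step 35. [r3c7∈{5}] r3c7 has the single candidate 5 ⇒ r3c7=5.
Step 36. [r2c9∈{7}] nothing but 7 survives at r2c9 ⇒ r2c9=7.
Step 37. [r1c5∈{8}] r1c5 has the single candidate 8, so r1c5=8.
Step 38. [r2c1∈{2}] nothing but 2 survives at r2c1 ⇒ r2c1=2.

Answer: 4 6 5 7 8 9 1 2 3 / 2 8 1 4 5 3 6 9 7 / 3 7 9 6 2 1 5 8 4 / 5 9 6 1 4 7 2 3 8 / 1 3 8 9 6 2 4 7 5 / 7 2 4 8 3 5 9 1 6 / 6 1 3 5 9 8 7 4 2 / 9 4 2 3 7 6 8 5 1 / 8 5 7 2 1 4 3 6 9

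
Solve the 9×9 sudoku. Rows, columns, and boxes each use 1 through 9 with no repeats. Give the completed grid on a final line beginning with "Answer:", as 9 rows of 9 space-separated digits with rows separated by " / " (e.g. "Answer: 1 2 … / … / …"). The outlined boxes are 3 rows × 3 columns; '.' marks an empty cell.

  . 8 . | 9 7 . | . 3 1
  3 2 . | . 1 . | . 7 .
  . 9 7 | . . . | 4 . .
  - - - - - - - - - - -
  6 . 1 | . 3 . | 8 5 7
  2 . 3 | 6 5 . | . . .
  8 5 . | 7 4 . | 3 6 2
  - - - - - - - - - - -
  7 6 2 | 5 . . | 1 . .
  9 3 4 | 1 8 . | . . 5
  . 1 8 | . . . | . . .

Step 1. [r5c7∈{9}] r5c7's peers cover all but 9. So r5c7=9.
Step 2. [r7c5∈{9}] only 9 remains possible at r7c5, so r7c5=9.
Step 3. [r8c8∈{2}] nothing but 2 survives at r8c8, so r8c8=2.
Step 4. [r3c8∈{8}] r3c8 is down to just 8, so r3c8=8.
Step 5. [r3c9∈{6}] r3c9 is down to just 6, so r3c9=6.
Step 6. [r7c8∈{4}] r7c8 is down to just 4 ⇒ r7c8=4.
Step 7. [r9c5∈{2,6}] r9c5 is the only open cell in col 5 admitting 6, so r9c5=6.
Step 8. [r7c6∈{3}] r7c6 has the single candidate 3, so r7c6=3.
Step 9. [r3c5∈{2}] r3c5's peers cover all but 2. So r3c5=2.
Step 10. [r2c7∈{5}] nothing but 5 survives at r2c7. So r2c7=5.
Step 11. [r1c3∈{5,6}] in col 3, 5 fits only at r1c3 ⇒ r1c3=5.
Step 12. [r2c4∈{4,8}] 8 has one home in col 4: r2c4 ⇒ r2c4=8.
Step 13. [r2c6∈{4,6}] row 2 places 4 nowhere but r2c6, so r2c6=4.
Step 14. [r4c6∈{2,9}] r4c6 is the only open cell in row 4 admitting 9 ⇒ r4c6=9.
Step 15. [r8c6∈{7}] only 7 remains possible at r8c6, so r8c6=7.
Step 16. [r2c9∈{9}] nothing but 9 survives at r2c9. So r2c9=9.
Step 17. [r5c6∈{1,8}] in row 5, 8 fits only at r5c6. So r5c6=8.
Step 18. [r5c2∈{4,7}] 7 has one home in row 5: r5c2. So r5c2=7.
Step 19. [r9c6∈{2}] r9c6 is down to just 2. So r9c6=2.
Step 20. [r1c7∈{2}] only 2 remains possible at r1c7, so r1c7=2.
Step 21. [r6c3∈{9}] r6c3 has the single candidate 9 ⇒ r6c3=9.
Step 22. [r5c9∈{4}] nothing but 4 survives at r5c9 ⇒ r5c9=4.
Step 23. [r1c6∈{6}] r1c6 has the single candidate 6, so r1c6=6.
Step 24. [r8c7∈{6}] only 6 remains possible at r8c7 ⇒ r8c7=6.
Step 25. [r3c1∈{1}] r3c1's peers cover all but 1 ⇒ r3c1=1.
Step 26. [r9c8∈{9}] r9c8 is down to just 9 ⇒ r9c8=9.
Step 27. [r2c3∈{6}] r2c3's peers cover all but 6, so r2c3=6.
Step 28. [r3c4∈{3}] r3c4 is down to just 3 ⇒ r3c4=3.
Step 29. [r4c2∈{4}] only 4 remains possible at r4c2. So r4c2=4.
Step 30. [r7c9∈{8}] r7c9's peers cover all but 8. So r7c9=8.
Step 31. [r3c6∈{5}] nothing but 5 survives at r3c6, so r3c6=5.
Step 32. [r9c7∈{7}] nothing but 7 survives at r9c7, so r9c7=7.
Step 33. [r9c1∈{5}] r9c1's peers cover all but 5. So r9c1=5.
Step 34. [r9c9∈{3}] r9c9's peers cover all but 3 ⇒ r9c9=3.
Step 35. [r4c4∈{2}] r4c4 has the single candidate 2, so r4c4=2.
Step 36. [r6c6∈{1}] r6c6 has the single candidate 1. So r6c6=1.
Step 37. [r9c4∈{4}] nothing but 4 survives at r9c4. So r9c4=4.
Step 38. [r5c8∈{1}] r5c8's peers cover all but 1 ⇒ r5c8=1.
Step 39. [r1c1∈{4}] r1c1's peers cover all but 4, so r1c1=4.

Answer: 4 8 5 9 7 6 2 3 1 / 3 2 6 8 1 4 5 7 9 / 1 9 7 3 2 5 4 8 6 / 6 4 1 2 3 9 8 5 7 / 2 7 3 6 5 8 9 1 4 / 8 5 9 7 4 1 3 6 2 / 7 6 2 5 9 3 1 4 8 / 9 3 4 1 8 7 6 2 5 / 5 1 8 4 6 2 7 9 3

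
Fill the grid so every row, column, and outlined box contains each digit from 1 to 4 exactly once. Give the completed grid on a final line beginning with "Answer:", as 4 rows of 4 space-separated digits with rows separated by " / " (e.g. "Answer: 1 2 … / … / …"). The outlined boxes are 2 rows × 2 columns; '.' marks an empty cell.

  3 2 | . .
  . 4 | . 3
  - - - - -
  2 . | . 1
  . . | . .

Step 1. [r3c3∈{3,4}] row 3 places 4 nowhere but r3c3 ⇒ r3c3=4.
Step 2. [r4c2∈{1,3}] col 2 places 1 nowhere but r4c2. So r4c2=1.
Step 3. [r2c3∈{1,2}] across row 2, 2 lands solely at r2c3. So r2c3=2.
Step 4. [r4c3∈{3}] only 3 remains possible at r4c3, so r4c3=3.
Step 5. [r2c1∈{1}] only 1 remains possible at r2c1 ⇒ r2c1=1.
Step 6. [r4c4∈{2}] only 2 remains possible at r4c4, so r4c4=2.
Step 7. [r4c1∈{4}] nothing but 4 survives at r4c1, so r4c1=4.
Step 8. [r3c2∈{3}] nothing but 3 survives at r3c2, so r3c2=3.
Step 9. [r1c4∈{4}] only 4 remains possible at r1c4. So r1c4=4.
Step 10. [r1c3∈{1}] r1c3 has the single candidate 1, so r1c3=1.

Answer: 3 2 1 4 / 1 4 2 3 / 2 3 4 1 / 4 1 3 2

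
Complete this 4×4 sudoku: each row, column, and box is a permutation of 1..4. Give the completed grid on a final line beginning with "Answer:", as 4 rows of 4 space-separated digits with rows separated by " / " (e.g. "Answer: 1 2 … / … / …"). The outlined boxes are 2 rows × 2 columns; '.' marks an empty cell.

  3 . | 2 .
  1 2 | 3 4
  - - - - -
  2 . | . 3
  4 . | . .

Step 1. [r4c3∈{1}] nothing but 1 survives at r4c3, so r4c3=1.
Step 2. [r4c2∈{3}] only 3 remains possible at r4c2. So r4c2=3.
Step 3. [r3c3∈{4}] r3c3 has the single candidate 4. So r3c3=4.
Step 4. [r1c2∈{4}] r1c2's peers cover all but 4. So r1c2=4.
Step 5. [r4c4∈{2}] r4c4's peers cover all but 2, so r4c4=2.
Step 6. [r3c2∈{1}] r3c2 has the single candidate 1. So r3c2=1.
Step 7. [r1c4∈{1}] only 1 remains possible at r1c4. So r1c4=1.

Answer: 3 4 2 1 / 1 2 3 4 / 2 1 4 3 / 4 3 1 2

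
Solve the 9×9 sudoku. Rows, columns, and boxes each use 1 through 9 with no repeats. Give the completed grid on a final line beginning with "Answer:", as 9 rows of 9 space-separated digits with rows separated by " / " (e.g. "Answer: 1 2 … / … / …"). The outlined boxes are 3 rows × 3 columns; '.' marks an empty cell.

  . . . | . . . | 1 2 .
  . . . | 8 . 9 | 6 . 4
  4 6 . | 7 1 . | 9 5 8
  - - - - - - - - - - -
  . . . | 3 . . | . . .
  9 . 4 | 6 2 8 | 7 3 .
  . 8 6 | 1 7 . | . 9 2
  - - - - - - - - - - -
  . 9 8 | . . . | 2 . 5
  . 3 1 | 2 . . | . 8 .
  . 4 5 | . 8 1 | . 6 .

Step 1. [r5c2∈{1,5}] row 5 places 5 nowhere but r5c2 ⇒ r5c2=5.
Step 2. [r1c2∈{7}] nothing but 7 survives at r1c2, so r1c2=7.
Step 3. [r7c4∈{4}] r7c4's peers cover all but 4 ⇒ r7c4=4.
Step 4. [r1c9∈{3}] r1c9's peers cover all but 3. So r1c9=3.
Step 5. [r4c8∈{1,4}] r4c8 is the only open cell in col 8 admitting 4, so r4c8=4.
Step 6. [r4c6∈{5}] only 5 remains possible at r4c6, so r4c6=5.
Step 7. [r8c5∈{5,6,9}] row 8 places 5 nowhere but r8c5 ⇒ r8c5=5.
Step 8. [r2c1∈{1,2,3,5}] 5 has one home in row 2: r2c1 ⇒ r2c1=5.
Step 9. [r4c1∈{1,2,7}] in col 1, 1 fits only at r4c1. So r4c1=1.
Step 10. [r2c5∈{3}] nothing but 3 survives at r2c5. So r2c5=3.
Step 11. [r7c5∈{6}] r7c5's peers cover all but 6, so r7c5=6.
Step 12. [r7c1∈{7}] r7c1's peers cover all but 7 ⇒ r7c1=7.
Step 13. [r2c3∈{2}] r2c3 has the single candidate 2. So r2c3=2.
Step 14. [r8c9∈{7,9}] across row 8, 9 lands solely at r8c9, so r8c9=9.
Step 15. [r1c6∈{4,6}] r1c6 is the only open cell in row 1 admitting 6. So r1c6=6.
Step 16. [r4c9∈{6}] only 6 remains possible at r4c9. So r4c9=6.
Step 17. [r4c2∈{2}] r4c2 has the single candidate 2, so r4c2=2.
Step 18. [r5c9∈{1}] only 1 remains possible at r5c9. So r5c9=1.
Step 19. [r4c3∈{7}] only 7 remains possible at r4c3, so r4c3=7.
Step 20. [r9c9∈{7}] r9c9's peers cover all but 7, so r9c9=7.
Step 21. [r2c8∈{7}] r2c8's peers cover all but 7 ⇒ r2c8=7.
Step 22. [r3c6∈{2}] r3c6 has the single candidate 2. So r3c6=2.
Step 23. [r7c6∈{3}] r7c6 is down to just 3 ⇒ r7c6=3.
Step 24. [r1c1∈{8}] r1c1 has the single candidate 8, so r1c1=8.
Step 25. [r9c4∈{9}] nothing but 9 survives at r9c4 ⇒ r9c4=9.
Step 26. [r8c7∈{4}] r8c7 has the single candidate 4, so r8c7=4.
Step 27. [r8c1∈{6}] r8c1 has the single candidate 6, so r8c1=6.
Step 28. [r3c3∈{3}] r3c3 is down to just 3. So r3c3=3.
Step 29. [r1c3∈{9}] only 9 remains possible at r1c3, so r1c3=9.
Step 30. [r6c6∈{4}] r6c6's peers cover all but 4. So r6c6=4.
Step 31. [r1c4∈{5}] r1c4 has the single candidate 5, so r1c4=5.
Step 32. [r7c8∈{1}] nothing but 1 survives at r7c8 ⇒ r7c8=1.
Step 33. [r1c5∈{4}] r1c5 has the single candidate 4, so r1c5=4.
Step 34. [r8c6∈{7}] nothing but 7 survives at r8c6 ⇒ r8c6=7.
Step 35. [r2c2∈{1}] r2c2 is down to just 1, so r2c2=1.
Step 36. [r6c1∈{3}] r6c1 is down to just 3, so r6c1=3.
Step 37. [r9c7∈{3}] nothing but 3 survives at r9c7, so r9c7=3.
Step 38. [r9c1∈{2}] r9c1's peers cover all but 2, so r9c1=2.
Step 39. [r4c7∈{8}] r4c7 is down to just 8 ⇒ r4c7=8.
Step 40. [r4c5∈{9}] only 9 remains possible at r4c5, so r4c5=9.
Step 41. [r6c7∈{5}] r6c7 is down to just 5, so r6c7=5.

Answer: 8 7 9 5 4 6 1 2 3 / 5 1 2 8 3 9 6 7 4 / 4 6 3 7 1 2 9 5 8 / 1 2 7 3 9 5 8 4 6 / 9 5 4 6 2 8 7 3 1 / 3 8 6 1 7 4 5 9 2 / 7 9 8 4 6 3 2 1 5 / 6 3 1 2 5 7 4 8 9 / 2 4 5 9 8 1 3 6 7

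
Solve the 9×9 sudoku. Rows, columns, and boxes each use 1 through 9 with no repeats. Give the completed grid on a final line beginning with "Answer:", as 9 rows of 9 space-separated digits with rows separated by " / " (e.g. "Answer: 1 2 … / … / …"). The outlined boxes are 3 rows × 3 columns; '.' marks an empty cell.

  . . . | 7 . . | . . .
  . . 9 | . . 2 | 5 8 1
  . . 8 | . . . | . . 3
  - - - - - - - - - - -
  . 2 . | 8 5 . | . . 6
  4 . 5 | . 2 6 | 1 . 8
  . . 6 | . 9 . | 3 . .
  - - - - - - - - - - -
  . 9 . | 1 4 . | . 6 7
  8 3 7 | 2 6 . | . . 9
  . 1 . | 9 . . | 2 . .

Step 1. [r6c4∈{4}] r6c4 has the single candidate 4 ⇒ r6c4=4.
Step 2. [r7c6∈{3,5,8}] 3 has one home in row 7: r7c6. So r7c6=3.
Step 3. [r8c7∈{4}] r8c7 has the single candidate 4 ⇒ r8c7=4.
Step 4. [r1c9∈{2,4}] across col 9, 4 lands solely at r1c9, so r1c9=4.
Step 5. [r5c2∈{7}] r5c2 has the single candidate 7 ⇒ r5c2=7.
Step 6. [r3c4∈{5,6}] across col 4, 5 lands solely at r3c4 ⇒ r3c4=5.
Step 7. [r9c9∈{5}] r9c9's peers cover all but 5 ⇒ r9c9=5.
Step 8. [r6c1∈{1}] only 1 remains possible at r6c1. So r6c1=1.
Step 9. [r1c3∈{1,2,3}] 1 has one home in col 3: r1c3. So r1c3=1.
Step 10. [r5c8∈{9}] r5c8's peers cover all but 9, so r5c8=9.
Step 11. [r4c7∈{7}] only 7 remains possible at r4c7. So r4c7=7.
Step 12. [r2c5∈{3}] r2c5's peers cover all but 3. So r2c5=3.
Step 13. [r1c1∈{2,3,5,6}] row 1 places 3 nowhere but r1c1, so r1c1=3.
Step 14. [r3c1∈{2,6,7}] box 1 places 2 nowhere but r3c1, so r3c1=2.
Step 15. [r3c6∈{1,4,9}] col 6 places 4 nowhere but r3c6, so r3c6=4.
Step 16. [r3c2∈{6}] nothing but 6 survives at r3c2 ⇒ r3c2=6.
Step 17. [r1c6∈{8,9}] r1c6 is the only open cell in col 6 admitting 9. So r1c6=9.
Step 18. [r9c5∈{7,8}] col 5 places 7 nowhere but r9c5. So r9c5=7.
Step 19. [r6c9∈{2}] r6c9's peers cover all but 2 ⇒ r6c9=2.
Step 20. [r4c1∈{9}] nothing but 9 survives at r4c1 ⇒ r4c1=9.
Step 21. [r3c8∈{7}] r3c8's peers cover all but 7 ⇒ r3c8=7.
Step 22. [r9c8∈{3}] only 3 remains possible at r9c8 ⇒ r9c8=3.
Step 23. [r1c8∈{2}] nothing but 2 survives at r1c8. So r1c8=2.
Step 24. [r8c6∈{5}] r8c6's peers cover all but 5. So r8c6=5.
Step 25. [r9c3∈{4}] r9c3 is down to just 4, so r9c3=4.
Step 26. [r4c6∈{1}] nothing but 1 survives at r4c6, so r4c6=1.
Step 27. [r7c7∈{8}] r7c7 is down to just 8 ⇒ r7c7=8.
Step 28. [r1c2∈{5}] only 5 remains possible at r1c2, so r1c2=5.
Step 29. [r9c6∈{8}] r9c6's peers cover all but 8 ⇒ r9c6=8.
Step 30. [r3c7∈{9}] only 9 remains possible at r3c7 ⇒ r3c7=9.
Step 31. [r5c4∈{3}] r5c4 has the single candidate 3. So r5c4=3.
Step 32. [r7c3∈{2}] only 2 remains possible at r7c3 ⇒ r7c3=2.
Step 33. [r9c1∈{6}] only 6 remains possible at r9c1, so r9c1=6.
Step 34. [r2c4∈{6}] r2c4 has the single candidate 6, so r2c4=6.
Step 35. [r6c2∈{8}] r6c2 has the single candidate 8. So r6c2=8.
Step 36. [r6c8∈{5}] only 5 remains possible at r6c8, so r6c8=5.
Step 37. [r6c6∈{7}] only 7 remains possible at r6c6 ⇒ r6c6=7.
Step 38. [r2c2∈{4}] r2c2 has the single candidate 4, so r2c2=4.
Step 39. [r8c8∈{1}] nothing but 1 survives at r8c8, so r8c8=1.
Step 40. [r7c1∈{5}] nothing but 5 survives at r7c1 ⇒ r7c1=5.
Step 41. [r3c5∈{1}] nothing but 1 survives at r3c5, so r3c5=1.
Step 42. [r4c8∈{4}] r4c8 has the single candidate 4 ⇒ r4c8=4.
Step 43. [r1c5∈{8}] r1c5 is down to just 8. So r1c5=8.
Step 44. [r4c3∈{3}] r4c3 has the single candidate 3 ⇒ r4c3=3.
Step 45. [r1c7∈{6}] r1c7 has the single candidate 6. So r1c7=6.
Step 46. [r2c1∈{7}] r2c1's peers cover all but 7, so r2c1=7.

Answer: 3 5 1 7 8 9 6 2 4 / 7 4 9 6 3 2 5 8 1 / 2 6 8 5 1 4 9 7 3 / 9 2 3 8 5 1 7 4 6 / 4 7 5 3 2 6 1 9 8 / 1 8 6 4 9 7 3 5 2 / 5 9 2 1 4 3 8 6 7 / 8 3 7 2 6 5 4 1 9 / 6 1 4 9 7 8 2 3 5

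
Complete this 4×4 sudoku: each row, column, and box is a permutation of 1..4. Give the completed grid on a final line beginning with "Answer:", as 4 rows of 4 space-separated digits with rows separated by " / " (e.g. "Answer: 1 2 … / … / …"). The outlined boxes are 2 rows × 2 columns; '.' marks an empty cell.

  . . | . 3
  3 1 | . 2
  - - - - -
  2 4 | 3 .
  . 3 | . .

Step 1. [r2c3∈{4}] r2c3's peers cover all but 4. So r2c3=4.
Step 2. [r3c4∈{1}] r3c4 has the single candidate 1, so r3c4=1.
Step 3. [r4c4∈{4}] r4c4 is down to just 4. So r4c4=4.
Step 4. [r1c2∈{2}] r1c2 has the single candidate 2, so r1c2=2.
Step 5. [r1c3∈{1}] r1c3 is down to just 1. So r1c3=1.
Step 6. [r4c1∈{1}] r4c1's peers cover all but 1. So r4c1=1.
Step 7. [r4c3∈{2}] r4c3 has the single candidate 2, so r4c3=2.
Step 8. [r1c1∈{4}] nothing but 4 survives at r1c1. So r1c1=4.

Answer: 4 2 1 3 / 3 1 4 2 / 2 4 3 1 / 1 3 2 4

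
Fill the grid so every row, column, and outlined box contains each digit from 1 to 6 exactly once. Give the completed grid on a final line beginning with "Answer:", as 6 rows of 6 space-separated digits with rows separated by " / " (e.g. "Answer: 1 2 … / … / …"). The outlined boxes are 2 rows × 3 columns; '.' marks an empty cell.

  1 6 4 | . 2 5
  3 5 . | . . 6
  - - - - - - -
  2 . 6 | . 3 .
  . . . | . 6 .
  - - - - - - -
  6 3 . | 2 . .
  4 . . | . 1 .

Step 1. [r3c4∈{1,4,5}] r3c4 is the only open cell in row 3 admitting 5. So r3c4=5.
Step 2. [r5c6∈{4}] r5c6 is down to just 4. So r5c6=4.
Step 3. [r4c4∈{1,4}] 4 has one home in box 4: r4c4 ⇒ r4c4=4.
Step 4. [r4c2∈{1}] r4c2's peers cover all but 1. So r4c2=1.
Step 5. [r6c3∈{2,5}] in row 6, 5 fits only at r6c3 ⇒ r6c3=5.
Step 6. [r1c4∈{3}] nothing but 3 survives at r1c4, so r1c4=3.
Step 7. [r4c6∈{2}] r4c6's peers cover all but 2, so r4c6=2.
Step 8. [r4c1∈{5}] only 5 remains possible at r4c1. So r4c1=5.
Step 9. [r3c2∈{4}] nothing but 4 survives at r3c2. So r3c2=4.
Step 10. [r6c2∈{2}] r6c2 is down to just 2, so r6c2=2.
Step 11. [r4c3∈{3}] only 3 remains possible at r4c3 ⇒ r4c3=3.
Step 12. [r3c6∈{1}] r3c6 is down to just 1. So r3c6=1.
Step 13. [r2c3∈{2}] nothing but 2 survives at r2c3. So r2c3=2.
Step 14. [r2c4∈{1}] r2c4 has the single candidate 1, so r2c4=1.
Step 15. [r5c5∈{5}] r5c5 is down to just 5, so r5c5=5.
Step 16. [r2c5∈{4}] only 4 remains possible at r2c5. So r2c5=4.
Step 17. [r5c3∈{1}] r5c3 has the single candidate 1 ⇒ r5c3=1.
Step 18. [r6c6∈{3}] only 3 remains possible at r6c6 ⇒ r6c6=3.
Step 19. [r6c4∈{6}] r6c4 is down to just 6 ⇒ r6c4=6.

Answer: 1 6 4 3 2 5 / 3 5 2 1 4 6 / 2 4 6 5 3 1 / 5 1 3 4 6 2 / 6 3 1 2 5 4 / 4 2 5 6 1 3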